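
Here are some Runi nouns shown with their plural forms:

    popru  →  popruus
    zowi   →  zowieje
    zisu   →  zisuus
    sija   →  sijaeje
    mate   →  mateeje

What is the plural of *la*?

The suffix is conditioned by the last vowel: -us when the last vowel of the stem is a rounded vowel (*popru*, *zisu*); -eje when the last vowel of the stem is an unrounded vowel (*zowi*, *sija*, *mate*).
The last vowel of *la* is /a/, which is an unrounded vowel, so the suffix is -eje, giving *laeje*.

laeje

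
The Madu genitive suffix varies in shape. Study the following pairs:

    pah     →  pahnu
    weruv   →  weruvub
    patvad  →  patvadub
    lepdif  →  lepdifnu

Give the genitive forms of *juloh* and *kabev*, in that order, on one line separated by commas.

The pattern is voicing of the final consonant: -nu when the stem ends in a voiceless consonant (*pah*, *lepdif*); -ub when the stem ends in a voiced consonant (*weruv*, *patvad*).
Since the final consonant of *juloh* is /h/ (voiceless), it takes -nu, giving *julohnu*.
*kabev* — final consonant /v/ (voiced) → -ub → *kabevub*.

julohnu, kabevub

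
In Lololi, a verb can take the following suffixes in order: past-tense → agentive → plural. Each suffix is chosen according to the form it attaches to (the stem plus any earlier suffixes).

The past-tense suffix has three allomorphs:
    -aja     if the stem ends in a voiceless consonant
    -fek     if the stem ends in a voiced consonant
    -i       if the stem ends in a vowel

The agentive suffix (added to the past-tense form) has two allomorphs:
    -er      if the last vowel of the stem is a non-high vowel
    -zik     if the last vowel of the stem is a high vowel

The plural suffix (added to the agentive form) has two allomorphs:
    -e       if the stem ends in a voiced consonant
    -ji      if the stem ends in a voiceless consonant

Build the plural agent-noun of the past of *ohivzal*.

*ohivzal* — final sound /l/ (a voiced consonant) → -fek → *ohivzalfek*.
The last vowel of the past-tense form *ohivzalfek* is /e/, which is a non-high vowel, so the agentive suffix is -er, giving *ohivzalfeker*.
The agentive form *ohivzalfeker*: final consonant = /r/, voiced → -e → *ohivzalfekere*.

ohivzalfekere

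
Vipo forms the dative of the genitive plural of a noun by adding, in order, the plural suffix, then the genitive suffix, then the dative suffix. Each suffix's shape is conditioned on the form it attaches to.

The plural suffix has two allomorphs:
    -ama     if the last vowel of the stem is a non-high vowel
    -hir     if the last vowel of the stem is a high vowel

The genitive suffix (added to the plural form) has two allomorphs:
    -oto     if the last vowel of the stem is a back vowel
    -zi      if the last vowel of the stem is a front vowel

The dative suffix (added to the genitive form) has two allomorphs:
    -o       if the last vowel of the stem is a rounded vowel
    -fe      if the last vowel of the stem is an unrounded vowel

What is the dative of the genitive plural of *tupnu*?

*tupnu*: last vowel = /u/, a high vowel → -hir → *tupnuhir*.
Since the last vowel of the plural form *tupnuhir* is /i/ (a front vowel), it takes -zi, giving *tupnuhirzi*.
The genitive form *tupnuhirzi* — last vowel /i/ (an unrounded vowel) → -fe → *tupnuhirzife*.

tupnuhirzife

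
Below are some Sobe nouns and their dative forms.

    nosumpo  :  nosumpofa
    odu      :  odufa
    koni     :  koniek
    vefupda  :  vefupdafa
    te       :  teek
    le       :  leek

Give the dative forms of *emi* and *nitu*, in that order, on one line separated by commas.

The suffix is conditioned by the last vowel: -ek when the last vowel of the stem is a front vowel (*koni*, *te*, *le*); -fa when the last vowel of the stem is a back vowel (*nosumpo*, *odu*, *vefupda*).
The last vowel of *emi* is /i/, which is a front vowel, so the suffix is -ek, giving *emiek*.
*nitu*: last vowel = /u/, a back vowel → -fa → *nitufa*.

emiek, nitufa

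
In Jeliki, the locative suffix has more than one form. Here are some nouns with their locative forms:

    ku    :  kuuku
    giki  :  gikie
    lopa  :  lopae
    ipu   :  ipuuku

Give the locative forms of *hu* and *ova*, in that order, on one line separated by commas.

huuku, ovae

Looking at the last vowel of each stem: -uku when the last vowel of the stem is a rounded vowel (*ku*, *ipu*); -e when the last vowel of the stem is an unrounded vowel (*giki*, *lopa*).
*hu*: last vowel = /u/, a rounded vowel → -uku → *huuku*.
Since the last vowel of *ova* is /a/ (an unrounded vowel), it takes -e, giving *ovae*.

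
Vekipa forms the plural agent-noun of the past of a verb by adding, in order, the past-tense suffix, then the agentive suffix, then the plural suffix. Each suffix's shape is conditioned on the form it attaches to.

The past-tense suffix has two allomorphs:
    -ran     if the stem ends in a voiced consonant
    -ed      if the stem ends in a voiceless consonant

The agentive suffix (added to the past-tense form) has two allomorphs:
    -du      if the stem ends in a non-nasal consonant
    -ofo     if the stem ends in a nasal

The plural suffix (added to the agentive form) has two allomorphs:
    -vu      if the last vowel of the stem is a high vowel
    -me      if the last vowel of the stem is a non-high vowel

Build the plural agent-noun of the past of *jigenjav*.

jigenjavranofome

The final consonant of *jigenjav* is /v/, which is voiced, so the past-tense suffix is -ran, giving *jigenjavran*.
The past-tense form *jigenjavran*: final consonant = /n/, a nasal → -ofo → *jigenjavranofo*.
The agentive form *jigenjavranofo*: last vowel = /o/, a non-high vowel → -me → *jigenjavranofome*.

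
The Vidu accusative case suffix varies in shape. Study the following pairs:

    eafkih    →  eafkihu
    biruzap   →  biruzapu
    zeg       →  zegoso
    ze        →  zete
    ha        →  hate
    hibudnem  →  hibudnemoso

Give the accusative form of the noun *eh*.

Looking at the final sound of each stem: -u when the stem ends in a voiceless consonant (*eafkih*, *biruzap*); -oso when the stem ends in a voiced consonant (*zeg*, *hibudnem*); -te when the stem ends in a vowel (*ze*, *ha*).
Since the final sound of *eh* is /h/ (a voiceless consonant), it takes -u, giving *ehu*.

ehu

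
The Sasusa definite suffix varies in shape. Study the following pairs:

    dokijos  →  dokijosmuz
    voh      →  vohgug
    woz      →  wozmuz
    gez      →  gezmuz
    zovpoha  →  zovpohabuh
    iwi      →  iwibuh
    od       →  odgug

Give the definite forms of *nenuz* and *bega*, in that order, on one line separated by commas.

nenuzmuz, begabuh

The suffix is conditioned by the final sound: -muz when the stem ends in a sibilant (*dokijos*, *woz*, *gez*); -gug when the stem ends in a non-sibilant consonant (*voh*, *od*); -buh when the stem ends in a vowel (*zovpoha*, *iwi*).
*nenuz* — final sound /z/ (a sibilant) → -muz → *nenuzmuz*.
*bega*: final sound = /a/, a vowel → -buh → *begabuh*.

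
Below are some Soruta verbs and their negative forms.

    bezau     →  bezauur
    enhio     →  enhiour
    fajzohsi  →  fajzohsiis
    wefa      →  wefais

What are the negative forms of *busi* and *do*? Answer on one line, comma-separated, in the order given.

busiis, dour

The alternation tracks the last vowel of the stem — -ur when the last vowel of the stem is a rounded vowel (*bezau*, *enhio*); -is when the last vowel of the stem is an unrounded vowel (*fajzohsi*, *wefa*).
Since the last vowel of *busi* is /i/ (an unrounded vowel), it takes -is, giving *busiis*.
The last vowel of *do* is /o/, which is a rounded vowel, so the suffix is -ur, giving *dour*.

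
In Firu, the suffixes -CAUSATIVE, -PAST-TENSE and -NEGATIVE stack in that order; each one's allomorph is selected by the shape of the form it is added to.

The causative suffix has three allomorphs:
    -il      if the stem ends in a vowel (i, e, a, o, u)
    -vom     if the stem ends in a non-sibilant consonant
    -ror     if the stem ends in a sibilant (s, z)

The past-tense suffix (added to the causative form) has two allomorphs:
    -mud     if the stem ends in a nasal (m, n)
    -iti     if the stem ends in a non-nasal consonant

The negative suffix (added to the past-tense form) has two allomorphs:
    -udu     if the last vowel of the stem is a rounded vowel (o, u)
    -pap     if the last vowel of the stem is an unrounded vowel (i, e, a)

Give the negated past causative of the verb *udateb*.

Since the final sound of *udateb* is /b/ (a non-sibilant consonant), it takes -vom, giving *udatebvom*.
Since the final consonant of the causative form *udatebvom* is /m/ (a nasal), it takes -mud, giving *udatebvommud*.
The past-tense form *udatebvommud* — last vowel /u/ (a rounded vowel) → -udu → *udatebvommududu*.

udatebvommududu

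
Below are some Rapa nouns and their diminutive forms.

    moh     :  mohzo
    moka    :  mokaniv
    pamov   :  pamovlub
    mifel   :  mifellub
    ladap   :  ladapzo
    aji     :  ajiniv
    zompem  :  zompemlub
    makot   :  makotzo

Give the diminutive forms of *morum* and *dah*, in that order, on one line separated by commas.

Looking at the final sound of each stem: -zo when the stem ends in a voiceless consonant (*moh*, *ladap*, *makot*); -lub when the stem ends in a voiced consonant (*pamov*, *mifel*, *zompem*); -niv when the stem ends in a vowel (*moka*, *aji*).
*morum* — final sound /m/ (a voiced consonant) → -lub → *morumlub*.
The final sound of *dah* is /h/, which is a voiceless consonant, so the suffix is -zo, giving *dahzo*.

morumlub, dahzo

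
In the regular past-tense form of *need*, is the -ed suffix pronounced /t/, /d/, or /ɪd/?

/ɪd/

The stem *need* ends in /t/ or /d/.
The -ed suffix is realized as /ɪd/ after /t, d/; as /t/ after other voiceless consonants; and as /d/ after other voiced sounds.
So -ed on *need* is pronounced /ɪd/.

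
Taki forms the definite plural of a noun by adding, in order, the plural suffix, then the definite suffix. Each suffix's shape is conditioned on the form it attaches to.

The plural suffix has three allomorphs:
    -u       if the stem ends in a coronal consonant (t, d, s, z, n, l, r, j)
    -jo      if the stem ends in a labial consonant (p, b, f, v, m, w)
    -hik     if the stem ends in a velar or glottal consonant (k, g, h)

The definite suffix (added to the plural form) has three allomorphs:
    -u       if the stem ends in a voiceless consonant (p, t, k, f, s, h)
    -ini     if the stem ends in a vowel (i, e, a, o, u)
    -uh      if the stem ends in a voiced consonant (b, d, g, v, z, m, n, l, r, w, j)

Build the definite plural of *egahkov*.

Since the final consonant of *egahkov* is /v/ (labial), it takes -jo, giving *egahkovjo*.
The plural form *egahkovjo*: final sound = /o/, a vowel → -ini → *egahkovjoini*.

egahkovjoini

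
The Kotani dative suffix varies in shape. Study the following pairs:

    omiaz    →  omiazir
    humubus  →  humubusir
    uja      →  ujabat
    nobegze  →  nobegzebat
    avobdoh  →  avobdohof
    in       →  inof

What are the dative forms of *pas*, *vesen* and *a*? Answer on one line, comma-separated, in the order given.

The suffix is conditioned by the final sound: -ir when the stem ends in a sibilant (*omiaz*, *humubus*); -of when the stem ends in a non-sibilant consonant (*avobdoh*, *in*); -bat when the stem ends in a vowel (*uja*, *nobegze*).
The final sound of *pas* is /s/, which is a sibilant, so the suffix is -ir, giving *pasir*.
Since the final sound of *vesen* is /n/ (a non-sibilant consonant), it takes -of, giving *vesenof*.
*a*: final sound = /a/, a vowel → -bat → *abat*.

pasir, vesenof, abat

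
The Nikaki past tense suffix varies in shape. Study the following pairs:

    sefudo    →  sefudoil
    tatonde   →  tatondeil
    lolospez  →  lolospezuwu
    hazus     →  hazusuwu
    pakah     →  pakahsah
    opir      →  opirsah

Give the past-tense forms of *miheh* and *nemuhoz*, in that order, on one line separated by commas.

mihehsah, nemuhozuwu

The alternation tracks the final sound of the stem — -uwu when the stem ends in a sibilant (*lolospez*, *hazus*); -sah when the stem ends in a non-sibilant consonant (*pakah*, *opir*); -il when the stem ends in a vowel (*sefudo*, *tatonde*).
Since the final sound of *miheh* is /h/ (a non-sibilant consonant), it takes -sah, giving *mihehsah*.
*nemuhoz* — final sound /z/ (a sibilant) → -uwu → *nemuhozuwu*.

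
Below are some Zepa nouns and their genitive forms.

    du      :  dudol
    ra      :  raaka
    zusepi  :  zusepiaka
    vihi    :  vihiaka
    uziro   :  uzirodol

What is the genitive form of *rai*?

Looking at the last vowel of each stem: -dol when the last vowel of the stem is a rounded vowel (*du*, *uziro*); -aka when the last vowel of the stem is an unrounded vowel (*ra*, *zusepi*, *vihi*).
The last vowel of *rai* is /i/, which is an unrounded vowel, so the suffix is -aka, giving *raiaka*.

raiaka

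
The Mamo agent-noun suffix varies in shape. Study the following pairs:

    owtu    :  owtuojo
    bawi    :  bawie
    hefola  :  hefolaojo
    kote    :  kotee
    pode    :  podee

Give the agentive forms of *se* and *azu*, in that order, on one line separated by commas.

The suffix is conditioned by the last vowel: -e when the last vowel of the stem is a front vowel (*bawi*, *kote*, *pode*); -ojo when the last vowel of the stem is a back vowel (*owtu*, *hefola*).
*se*: last vowel = /e/, a front vowel → -e → *see*.
The last vowel of *azu* is /u/, which is a back vowel, so the suffix is -ojo, giving *azuojo*.

see, azuojo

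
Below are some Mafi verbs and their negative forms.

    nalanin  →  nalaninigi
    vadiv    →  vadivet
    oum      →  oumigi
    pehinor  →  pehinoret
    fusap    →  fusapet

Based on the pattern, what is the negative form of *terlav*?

Looking at the final consonant of each stem: -igi when the stem ends in a nasal (*nalanin*, *oum*); -et when the stem ends in a non-nasal consonant (*vadiv*, *pehinor*, *fusap*).
Since the final consonant of *terlav* is /v/ (non-nasal), it takes -et, giving *terlavet*.

terlavet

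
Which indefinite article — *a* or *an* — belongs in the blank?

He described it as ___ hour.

The indefinite article is chosen by the initial *sound* of the following word, not its spelling.
*hour* begins with the sound /aʊ/ (silent h) — a vowel sound.
So the article is *an*: He described it as an hour.

an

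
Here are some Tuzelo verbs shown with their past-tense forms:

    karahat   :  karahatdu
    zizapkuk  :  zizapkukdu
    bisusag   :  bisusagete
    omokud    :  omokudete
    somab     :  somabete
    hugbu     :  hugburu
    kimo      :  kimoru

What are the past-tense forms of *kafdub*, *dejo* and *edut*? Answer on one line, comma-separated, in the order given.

The suffix is conditioned by the final sound: -du when the stem ends in a voiceless consonant (*karahat*, *zizapkuk*); -ete when the stem ends in a voiced consonant (*bisusag*, *omokud*, *somab*); -ru when the stem ends in a vowel (*hugbu*, *kimo*).
The final sound of *kafdub* is /b/, which is a voiced consonant, so the suffix is -ete, giving *kafdubete*.
*dejo*: final sound = /o/, a vowel → -ru → *dejoru*.
Since the final sound of *edut* is /t/ (a voiceless consonant), it takes -du, giving *edutdu*.

kafdubete, dejoru, edutdu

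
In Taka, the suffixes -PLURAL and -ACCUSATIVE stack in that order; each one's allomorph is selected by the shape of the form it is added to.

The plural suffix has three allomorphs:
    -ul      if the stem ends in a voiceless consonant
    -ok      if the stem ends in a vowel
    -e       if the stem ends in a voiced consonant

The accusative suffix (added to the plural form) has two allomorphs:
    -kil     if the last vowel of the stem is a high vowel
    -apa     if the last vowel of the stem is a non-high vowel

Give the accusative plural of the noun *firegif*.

*firegif*: final sound = /f/, a voiceless consonant → -ul → *firegiful*.
Since the last vowel of the plural form *firegiful* is /u/ (a high vowel), it takes -kil, giving *firegifulkil*.

firegifulkil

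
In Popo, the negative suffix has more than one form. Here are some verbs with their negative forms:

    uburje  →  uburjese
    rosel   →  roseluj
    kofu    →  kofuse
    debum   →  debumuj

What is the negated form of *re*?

The pattern is consonant vs. vowel: -uj when the stem ends in a consonant (*rosel*, *debum*); -se when the stem ends in a vowel (*uburje*, *kofu*).
Since the final sound of *re* is /e/ (a vowel), it takes -se, giving *rese*.

rese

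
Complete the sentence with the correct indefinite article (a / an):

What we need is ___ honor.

an

The indefinite article is chosen by the initial *sound* of the following word, not its spelling.
*honor* begins with the sound /ɒ/ (silent h) — a vowel sound.
So the article is *an*: What we need is an honor.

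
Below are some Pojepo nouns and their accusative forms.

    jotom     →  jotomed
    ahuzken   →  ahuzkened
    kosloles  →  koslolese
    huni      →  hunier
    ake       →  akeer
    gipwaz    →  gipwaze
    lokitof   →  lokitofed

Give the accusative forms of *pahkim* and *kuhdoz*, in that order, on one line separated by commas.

The suffix is conditioned by the final sound: -e when the stem ends in a sibilant (*kosloles*, *gipwaz*); -ed when the stem ends in a non-sibilant consonant (*jotom*, *ahuzken*, *lokitof*); -er when the stem ends in a vowel (*huni*, *ake*).
*pahkim*: final sound = /m/, a non-sibilant consonant → -ed → *pahkimed*.
*kuhdoz*: final sound = /z/, a sibilant → -e → *kuhdoze*.

pahkimed, kuhdoze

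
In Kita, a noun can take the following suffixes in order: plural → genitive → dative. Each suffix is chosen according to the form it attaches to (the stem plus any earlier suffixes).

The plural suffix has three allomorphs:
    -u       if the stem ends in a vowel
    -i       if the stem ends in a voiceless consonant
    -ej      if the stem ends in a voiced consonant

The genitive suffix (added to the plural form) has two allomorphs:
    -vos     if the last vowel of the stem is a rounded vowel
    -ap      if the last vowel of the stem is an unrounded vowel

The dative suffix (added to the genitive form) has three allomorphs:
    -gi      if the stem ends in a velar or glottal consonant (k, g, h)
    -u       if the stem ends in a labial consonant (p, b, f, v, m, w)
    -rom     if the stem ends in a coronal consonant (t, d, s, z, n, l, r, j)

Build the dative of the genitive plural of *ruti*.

rutiuvosrom

*ruti* — final sound /i/ (a vowel) → -u → *rutiu*.
Since the last vowel of the plural form *rutiu* is /u/ (a rounded vowel), it takes -vos, giving *rutiuvos*.
The final consonant of the genitive form *rutiuvos* is /s/, which is coronal, so the dative suffix is -rom, giving *rutiuvosrom*.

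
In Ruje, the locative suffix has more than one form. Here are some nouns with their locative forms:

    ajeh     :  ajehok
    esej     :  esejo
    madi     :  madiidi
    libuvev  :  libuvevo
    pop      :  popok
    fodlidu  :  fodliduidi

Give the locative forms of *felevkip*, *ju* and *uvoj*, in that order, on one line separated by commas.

The suffix is conditioned by the final sound: -ok when the stem ends in a voiceless consonant (*ajeh*, *pop*); -o when the stem ends in a voiced consonant (*esej*, *libuvev*); -idi when the stem ends in a vowel (*madi*, *fodlidu*).
*felevkip* — final sound /p/ (a voiceless consonant) → -ok → *felevkipok*.
Since the final sound of *ju* is /u/ (a vowel), it takes -idi, giving *juidi*.
Since the final sound of *uvoj* is /j/ (a voiced consonant), it takes -o, giving *uvojo*.

felevkipok, juidi, uvojo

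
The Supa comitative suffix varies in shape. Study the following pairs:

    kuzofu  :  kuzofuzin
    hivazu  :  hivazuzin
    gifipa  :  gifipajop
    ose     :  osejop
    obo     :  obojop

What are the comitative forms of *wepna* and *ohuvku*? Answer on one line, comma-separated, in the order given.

Looking at the last vowel of each stem: -zin when the last vowel of the stem is a high vowel (*kuzofu*, *hivazu*); -jop when the last vowel of the stem is a non-high vowel (*gifipa*, *ose*, *obo*).
*wepna* — last vowel /a/ (a non-high vowel) → -jop → *wepnajop*.
The last vowel of *ohuvku* is /u/, which is a high vowel, so the suffix is -zin, giving *ohuvkuzin*.

wepnajop, ohuvkuzin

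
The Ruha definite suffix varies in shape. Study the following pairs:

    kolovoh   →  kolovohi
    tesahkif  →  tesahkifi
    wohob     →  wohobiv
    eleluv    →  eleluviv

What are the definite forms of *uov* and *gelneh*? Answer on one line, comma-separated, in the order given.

uoviv, gelnehi

Looking at the final consonant of each stem: -i when the stem ends in a voiceless consonant (*kolovoh*, *tesahkif*); -iv when the stem ends in a voiced consonant (*wohob*, *eleluv*).
*uov*: final consonant = /v/, voiced → -iv → *uoviv*.
*gelneh*: final consonant = /h/, voiceless → -i → *gelnehi*.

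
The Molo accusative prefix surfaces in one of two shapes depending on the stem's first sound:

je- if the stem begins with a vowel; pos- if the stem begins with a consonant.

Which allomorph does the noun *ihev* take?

je-

*ihev* — first sound /i/ (a vowel) → je-.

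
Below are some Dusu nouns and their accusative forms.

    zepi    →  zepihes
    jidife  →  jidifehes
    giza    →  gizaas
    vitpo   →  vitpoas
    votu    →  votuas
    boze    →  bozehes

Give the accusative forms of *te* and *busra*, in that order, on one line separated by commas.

The suffix is conditioned by the last vowel: -hes when the last vowel of the stem is a front vowel (*zepi*, *jidife*, *boze*); -as when the last vowel of the stem is a back vowel (*giza*, *vitpo*, *votu*).
Since the last vowel of *te* is /e/ (a front vowel), it takes -hes, giving *tehes*.
Since the last vowel of *busra* is /a/ (a back vowel), it takes -as, giving *busraas*.

tehes, busraas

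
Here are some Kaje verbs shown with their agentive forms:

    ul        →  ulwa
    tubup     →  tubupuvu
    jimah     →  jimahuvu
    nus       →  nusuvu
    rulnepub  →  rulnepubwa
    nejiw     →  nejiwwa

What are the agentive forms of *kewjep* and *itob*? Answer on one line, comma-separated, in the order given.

kewjepuvu, itobwa

Looking at the final consonant of each stem: -uvu when the stem ends in a voiceless consonant (*tubup*, *jimah*, *nus*); -wa when the stem ends in a voiced consonant (*ul*, *rulnepub*, *nejiw*).
The final consonant of *kewjep* is /p/, which is voiceless, so the suffix is -uvu, giving *kewjepuvu*.
The final consonant of *itob* is /b/, which is voiced, so the suffix is -wa, giving *itobwa*.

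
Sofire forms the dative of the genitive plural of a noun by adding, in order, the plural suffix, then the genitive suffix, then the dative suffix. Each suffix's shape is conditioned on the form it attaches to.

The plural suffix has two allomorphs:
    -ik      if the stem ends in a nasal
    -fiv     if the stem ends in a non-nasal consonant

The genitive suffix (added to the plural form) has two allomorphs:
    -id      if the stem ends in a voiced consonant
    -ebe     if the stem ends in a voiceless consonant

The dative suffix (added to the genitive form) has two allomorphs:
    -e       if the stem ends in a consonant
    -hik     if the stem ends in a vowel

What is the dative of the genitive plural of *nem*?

nemikebehik

*nem* — final consonant /m/ (a nasal) → -ik → *nemik*.
The plural form *nemik*: final consonant = /k/, voiceless → -ebe → *nemikebe*.
The genitive form *nemikebe*: final sound = /e/, a vowel → -hik → *nemikebehik*.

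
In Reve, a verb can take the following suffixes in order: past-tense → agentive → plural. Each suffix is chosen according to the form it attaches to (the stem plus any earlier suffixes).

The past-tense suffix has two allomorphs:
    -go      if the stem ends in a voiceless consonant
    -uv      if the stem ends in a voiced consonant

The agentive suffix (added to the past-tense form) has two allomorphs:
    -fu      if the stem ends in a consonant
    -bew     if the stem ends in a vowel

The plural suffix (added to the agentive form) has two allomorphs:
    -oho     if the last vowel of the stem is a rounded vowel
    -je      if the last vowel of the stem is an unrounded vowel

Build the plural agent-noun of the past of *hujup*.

Since the final consonant of *hujup* is /p/ (voiceless), it takes -go, giving *hujupgo*.
The past-tense form *hujupgo*: final sound = /o/, a vowel → -bew → *hujupgobew*.
The agentive form *hujupgobew*: last vowel = /e/, an unrounded vowel → -je → *hujupgobewje*.

hujupgobewje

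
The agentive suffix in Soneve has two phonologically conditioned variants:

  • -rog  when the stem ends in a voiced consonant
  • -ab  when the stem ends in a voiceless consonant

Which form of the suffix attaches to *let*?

-ab

The final consonant of *let* is /t/, which is voiceless, so the suffix is -ab.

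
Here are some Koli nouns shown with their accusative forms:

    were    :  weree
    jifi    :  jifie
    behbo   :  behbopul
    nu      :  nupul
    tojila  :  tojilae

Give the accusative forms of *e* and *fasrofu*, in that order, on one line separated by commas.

The alternation tracks the last vowel of the stem — -pul when the last vowel of the stem is a rounded vowel (*behbo*, *nu*); -e when the last vowel of the stem is an unrounded vowel (*were*, *jifi*, *tojila*).
*e*: last vowel = /e/, an unrounded vowel → -e → *ee*.
*fasrofu* — last vowel /u/ (a rounded vowel) → -pul → *fasrofupul*.

ee, fasrofupul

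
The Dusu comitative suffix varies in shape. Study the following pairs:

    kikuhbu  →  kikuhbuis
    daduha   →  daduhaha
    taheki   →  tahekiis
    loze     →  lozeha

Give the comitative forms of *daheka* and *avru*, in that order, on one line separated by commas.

dahekaha, avruis

Looking at the last vowel of each stem: -is when the last vowel of the stem is a high vowel (*kikuhbu*, *taheki*); -ha when the last vowel of the stem is a non-high vowel (*daduha*, *loze*).
The last vowel of *daheka* is /a/, which is a non-high vowel, so the suffix is -ha, giving *dahekaha*.
Since the last vowel of *avru* is /u/ (a high vowel), it takes -is, giving *avruis*.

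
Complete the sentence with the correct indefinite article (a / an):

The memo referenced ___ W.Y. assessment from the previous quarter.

a

The indefinite article is chosen by the initial *sound* of the following word, not its spelling.
The initialism *W.Y.* is read letter by letter; the first letter, W, is pronounced /ˈdʌbəl.juː/, which begins with a consonant sound.
So the article is *a*: The memo referenced a W.Y. assessment from the previous quarter.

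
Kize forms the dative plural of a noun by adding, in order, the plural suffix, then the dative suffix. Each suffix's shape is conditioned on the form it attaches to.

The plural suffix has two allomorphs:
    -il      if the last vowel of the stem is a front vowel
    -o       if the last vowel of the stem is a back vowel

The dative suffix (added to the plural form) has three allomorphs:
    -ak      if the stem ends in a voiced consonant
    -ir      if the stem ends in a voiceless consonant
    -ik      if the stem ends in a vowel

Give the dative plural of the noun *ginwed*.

ginwedilak

*ginwed* — last vowel /e/ (a front vowel) → -il → *ginwedil*.
The plural form *ginwedil*: final sound = /l/, a voiced consonant → -ak → *ginwedilak*.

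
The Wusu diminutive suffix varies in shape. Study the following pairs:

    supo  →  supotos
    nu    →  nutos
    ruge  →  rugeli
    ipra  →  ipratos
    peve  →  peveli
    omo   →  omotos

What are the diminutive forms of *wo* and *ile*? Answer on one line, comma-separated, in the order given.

wotos, ileli

Looking at the last vowel of each stem: -li when the last vowel of the stem is a front vowel (*ruge*, *peve*); -tos when the last vowel of the stem is a back vowel (*supo*, *nu*, *ipra*, *omo*).
*wo*: last vowel = /o/, a back vowel → -tos → *wotos*.
*ile* — last vowel /e/ (a front vowel) → -li → *ileli*.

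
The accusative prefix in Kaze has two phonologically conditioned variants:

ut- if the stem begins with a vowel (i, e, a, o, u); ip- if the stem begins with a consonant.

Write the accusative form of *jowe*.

The first sound of *jowe* is /j/, which is a consonant, so the prefix is ip-, giving *ipjowe*.

ipjowe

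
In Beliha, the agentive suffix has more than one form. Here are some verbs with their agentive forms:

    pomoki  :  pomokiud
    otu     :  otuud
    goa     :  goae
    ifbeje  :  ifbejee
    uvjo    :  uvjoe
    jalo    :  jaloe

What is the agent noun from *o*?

Looking at the last vowel of each stem: -ud when the last vowel of the stem is a high vowel (*pomoki*, *otu*); -e when the last vowel of the stem is a non-high vowel (*goa*, *ifbeje*, *uvjo*, *jalo*).
The last vowel of *o* is /o/, which is a non-high vowel, so the suffix is -e, giving *oe*.

oe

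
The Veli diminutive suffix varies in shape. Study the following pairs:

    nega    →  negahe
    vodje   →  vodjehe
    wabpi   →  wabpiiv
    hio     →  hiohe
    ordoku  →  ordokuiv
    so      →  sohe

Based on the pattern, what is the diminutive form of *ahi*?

ahiiv

Looking at the last vowel of each stem: -iv when the last vowel of the stem is a high vowel (*wabpi*, *ordoku*); -he when the last vowel of the stem is a non-high vowel (*nega*, *vodje*, *hio*, *so*).
*ahi* — last vowel /i/ (a high vowel) → -iv → *ahiiv*.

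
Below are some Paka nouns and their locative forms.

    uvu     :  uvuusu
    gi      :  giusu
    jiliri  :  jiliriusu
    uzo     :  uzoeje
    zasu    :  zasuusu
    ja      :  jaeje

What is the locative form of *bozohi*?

The pattern is height harmony: -usu when the last vowel of the stem is a high vowel (*uvu*, *gi*, *jiliri*, *zasu*); -eje when the last vowel of the stem is a non-high vowel (*uzo*, *ja*).
*bozohi*: last vowel = /i/, a high vowel → -usu → *bozohiusu*.

bozohiusu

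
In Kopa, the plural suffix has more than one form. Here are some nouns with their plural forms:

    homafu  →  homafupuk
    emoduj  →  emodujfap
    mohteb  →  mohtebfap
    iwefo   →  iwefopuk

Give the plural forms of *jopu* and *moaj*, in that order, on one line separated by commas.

jopupuk, moajfap

The alternation tracks the final sound of the stem — -fap when the stem ends in a consonant (*emoduj*, *mohteb*); -puk when the stem ends in a vowel (*homafu*, *iwefo*).
The final sound of *jopu* is /u/, which is a vowel, so the suffix is -puk, giving *jopupuk*.
The final sound of *moaj* is /j/, which is a consonant, so the suffix is -fap, giving *moajfap*.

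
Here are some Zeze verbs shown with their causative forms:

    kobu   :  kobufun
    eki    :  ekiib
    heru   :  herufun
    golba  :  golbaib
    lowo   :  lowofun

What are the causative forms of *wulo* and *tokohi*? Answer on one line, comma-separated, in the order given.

wulofun, tokohiib

The pattern is rounding harmony: -fun when the last vowel of the stem is a rounded vowel (*kobu*, *heru*, *lowo*); -ib when the last vowel of the stem is an unrounded vowel (*eki*, *golba*).
The last vowel of *wulo* is /o/, which is a rounded vowel, so the suffix is -fun, giving *wulofun*.
The last vowel of *tokohi* is /i/, which is an unrounded vowel, so the suffix is -ib, giving *tokohiib*.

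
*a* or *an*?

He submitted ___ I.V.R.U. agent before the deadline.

The indefinite article is chosen by the initial *sound* of the following word, not its spelling.
The initialism *I.V.R.U.* is read letter by letter; the first letter, I, is pronounced /aɪ/, which begins with a vowel sound.
So the article is *an*: He submitted an I.V.R.U. agent before the deadline.

an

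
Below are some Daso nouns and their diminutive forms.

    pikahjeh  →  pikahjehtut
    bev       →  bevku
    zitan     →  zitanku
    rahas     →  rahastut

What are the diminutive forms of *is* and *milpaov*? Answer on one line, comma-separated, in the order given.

istut, milpaovku

The pattern is voicing of the final consonant: -tut when the stem ends in a voiceless consonant (*pikahjeh*, *rahas*); -ku when the stem ends in a voiced consonant (*bev*, *zitan*).
The final consonant of *is* is /s/, which is voiceless, so the suffix is -tut, giving *istut*.
*milpaov* — final consonant /v/ (voiced) → -ku → *milpaovku*.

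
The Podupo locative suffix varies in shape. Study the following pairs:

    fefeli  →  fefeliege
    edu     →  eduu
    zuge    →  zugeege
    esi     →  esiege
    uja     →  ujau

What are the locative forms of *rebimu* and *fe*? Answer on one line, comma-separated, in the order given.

rebimuu, feege

Looking at the last vowel of each stem: -ege when the last vowel of the stem is a front vowel (*fefeli*, *zuge*, *esi*); -u when the last vowel of the stem is a back vowel (*edu*, *uja*).
*rebimu*: last vowel = /u/, a back vowel → -u → *rebimuu*.
*fe* — last vowel /e/ (a front vowel) → -ege → *feege*.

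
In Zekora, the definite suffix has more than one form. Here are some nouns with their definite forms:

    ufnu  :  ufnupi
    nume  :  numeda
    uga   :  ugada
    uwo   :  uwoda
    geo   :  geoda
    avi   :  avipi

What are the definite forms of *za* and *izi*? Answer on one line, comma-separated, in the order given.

zada, izipi

Looking at the last vowel of each stem: -pi when the last vowel of the stem is a high vowel (*ufnu*, *avi*); -da when the last vowel of the stem is a non-high vowel (*nume*, *uga*, *uwo*, *geo*).
The last vowel of *za* is /a/, which is a non-high vowel, so the suffix is -da, giving *zada*.
*izi* — last vowel /i/ (a high vowel) → -pi → *izipi*.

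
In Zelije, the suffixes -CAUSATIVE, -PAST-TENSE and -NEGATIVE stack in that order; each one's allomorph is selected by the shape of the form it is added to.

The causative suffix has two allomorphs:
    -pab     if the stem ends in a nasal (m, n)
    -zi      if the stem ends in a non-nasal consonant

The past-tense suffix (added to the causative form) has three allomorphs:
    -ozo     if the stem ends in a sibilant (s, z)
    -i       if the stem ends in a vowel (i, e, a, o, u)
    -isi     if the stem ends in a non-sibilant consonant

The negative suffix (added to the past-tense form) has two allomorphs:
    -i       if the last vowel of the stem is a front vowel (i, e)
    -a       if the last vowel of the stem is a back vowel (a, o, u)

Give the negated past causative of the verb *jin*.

The final consonant of *jin* is /n/, which is a nasal, so the causative suffix is -pab, giving *jinpab*.
The final sound of the causative form *jinpab* is /b/, which is a non-sibilant consonant, so the past-tense suffix is -isi, giving *jinpabisi*.
The last vowel of the past-tense form *jinpabisi* is /i/, which is a front vowel, so the negative suffix is -i, giving *jinpabisii*.

jinpabisii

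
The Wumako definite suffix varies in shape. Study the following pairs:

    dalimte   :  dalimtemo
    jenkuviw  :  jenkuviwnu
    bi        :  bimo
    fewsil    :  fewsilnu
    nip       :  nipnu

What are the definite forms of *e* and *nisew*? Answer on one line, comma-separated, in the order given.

emo, nisewnu

The pattern is consonant vs. vowel: -nu when the stem ends in a consonant (*jenkuviw*, *fewsil*, *nip*); -mo when the stem ends in a vowel (*dalimte*, *bi*).
*e*: final sound = /e/, a vowel → -mo → *emo*.
*nisew*: final sound = /w/, a consonant → -nu → *nisewnu*.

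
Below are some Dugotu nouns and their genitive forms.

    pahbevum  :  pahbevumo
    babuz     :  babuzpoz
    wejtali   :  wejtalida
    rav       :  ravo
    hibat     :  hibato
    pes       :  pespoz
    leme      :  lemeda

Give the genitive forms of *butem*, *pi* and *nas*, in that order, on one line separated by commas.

butemo, pida, naspoz

The pattern is sibilance of the final sound: -poz when the stem ends in a sibilant (*babuz*, *pes*); -o when the stem ends in a non-sibilant consonant (*pahbevum*, *rav*, *hibat*); -da when the stem ends in a vowel (*wejtali*, *leme*).
Since the final sound of *butem* is /m/ (a non-sibilant consonant), it takes -o, giving *butemo*.
*pi*: final sound = /i/, a vowel → -da → *pida*.
Since the final sound of *nas* is /s/ (a sibilant), it takes -poz, giving *naspoz*.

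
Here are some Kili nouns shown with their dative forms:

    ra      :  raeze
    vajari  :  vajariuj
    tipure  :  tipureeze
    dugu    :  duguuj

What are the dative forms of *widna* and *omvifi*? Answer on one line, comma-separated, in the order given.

The alternation tracks the last vowel of the stem — -uj when the last vowel of the stem is a high vowel (*vajari*, *dugu*); -eze when the last vowel of the stem is a non-high vowel (*ra*, *tipure*).
*widna*: last vowel = /a/, a non-high vowel → -eze → *widnaeze*.
*omvifi*: last vowel = /i/, a high vowel → -uj → *omvifiuj*.

widnaeze, omvifiuj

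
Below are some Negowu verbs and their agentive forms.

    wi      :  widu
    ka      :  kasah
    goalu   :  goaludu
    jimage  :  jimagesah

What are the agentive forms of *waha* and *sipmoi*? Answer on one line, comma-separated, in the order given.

Looking at the last vowel of each stem: -du when the last vowel of the stem is a high vowel (*wi*, *goalu*); -sah when the last vowel of the stem is a non-high vowel (*ka*, *jimage*).
*waha*: last vowel = /a/, a non-high vowel → -sah → *wahasah*.
*sipmoi*: last vowel = /i/, a high vowel → -du → *sipmoidu*.

wahasah, sipmoidu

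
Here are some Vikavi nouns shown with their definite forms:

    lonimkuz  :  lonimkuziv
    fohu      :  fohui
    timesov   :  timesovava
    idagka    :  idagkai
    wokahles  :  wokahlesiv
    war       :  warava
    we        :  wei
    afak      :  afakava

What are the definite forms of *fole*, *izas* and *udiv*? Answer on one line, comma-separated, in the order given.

The alternation tracks the final sound of the stem — -iv when the stem ends in a sibilant (*lonimkuz*, *wokahles*); -ava when the stem ends in a non-sibilant consonant (*timesov*, *war*, *afak*); -i when the stem ends in a vowel (*fohu*, *idagka*, *we*).
*fole*: final sound = /e/, a vowel → -i → *folei*.
Since the final sound of *izas* is /s/ (a sibilant), it takes -iv, giving *izasiv*.
Since the final sound of *udiv* is /v/ (a non-sibilant consonant), it takes -ava, giving *udivava*.

folei, izasiv, udivava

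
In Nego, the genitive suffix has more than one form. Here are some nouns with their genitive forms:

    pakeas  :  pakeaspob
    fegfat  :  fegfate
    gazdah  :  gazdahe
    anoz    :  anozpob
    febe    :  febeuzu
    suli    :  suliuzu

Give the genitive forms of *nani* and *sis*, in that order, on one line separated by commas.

The alternation tracks the final sound of the stem — -pob when the stem ends in a sibilant (*pakeas*, *anoz*); -e when the stem ends in a non-sibilant consonant (*fegfat*, *gazdah*); -uzu when the stem ends in a vowel (*febe*, *suli*).
Since the final sound of *nani* is /i/ (a vowel), it takes -uzu, giving *naniuzu*.
*sis* — final sound /s/ (a sibilant) → -pob → *sispob*.

naniuzu, sispob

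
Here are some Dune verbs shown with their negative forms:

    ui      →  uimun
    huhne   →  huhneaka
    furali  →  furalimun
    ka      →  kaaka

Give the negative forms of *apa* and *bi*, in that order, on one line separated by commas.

Looking at the last vowel of each stem: -mun when the last vowel of the stem is a high vowel (*ui*, *furali*); -aka when the last vowel of the stem is a non-high vowel (*huhne*, *ka*).
*apa*: last vowel = /a/, a non-high vowel → -aka → *apaaka*.
*bi* — last vowel /i/ (a high vowel) → -mun → *bimun*.

apaaka, bimun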